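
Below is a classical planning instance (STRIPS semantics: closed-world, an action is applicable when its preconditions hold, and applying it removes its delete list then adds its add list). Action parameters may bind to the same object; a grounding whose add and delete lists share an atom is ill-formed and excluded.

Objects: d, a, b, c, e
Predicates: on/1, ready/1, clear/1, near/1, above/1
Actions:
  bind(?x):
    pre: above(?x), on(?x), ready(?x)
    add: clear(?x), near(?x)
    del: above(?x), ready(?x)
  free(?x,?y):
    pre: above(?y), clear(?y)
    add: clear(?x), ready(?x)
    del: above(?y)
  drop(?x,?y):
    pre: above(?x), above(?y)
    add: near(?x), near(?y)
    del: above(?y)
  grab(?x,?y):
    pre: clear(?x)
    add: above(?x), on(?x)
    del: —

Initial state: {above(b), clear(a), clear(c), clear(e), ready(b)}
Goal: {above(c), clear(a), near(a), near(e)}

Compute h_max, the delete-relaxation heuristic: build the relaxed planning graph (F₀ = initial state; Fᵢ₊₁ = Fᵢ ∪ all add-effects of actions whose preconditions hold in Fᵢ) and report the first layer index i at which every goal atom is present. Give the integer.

F0 = init (5 atoms)
F1 = F0 ∪ {above(a), above(c), above(e), near(b), on(a), on(c), on(e)}  (12 atoms)
F2 = F1 ∪ {clear(b), clear(d), near(a), near(c), near(e), ready(a), ready(c), ready(d), ready(e)}  (21 atoms)
goal ⊆ F2  ⇒  h_max = 2

2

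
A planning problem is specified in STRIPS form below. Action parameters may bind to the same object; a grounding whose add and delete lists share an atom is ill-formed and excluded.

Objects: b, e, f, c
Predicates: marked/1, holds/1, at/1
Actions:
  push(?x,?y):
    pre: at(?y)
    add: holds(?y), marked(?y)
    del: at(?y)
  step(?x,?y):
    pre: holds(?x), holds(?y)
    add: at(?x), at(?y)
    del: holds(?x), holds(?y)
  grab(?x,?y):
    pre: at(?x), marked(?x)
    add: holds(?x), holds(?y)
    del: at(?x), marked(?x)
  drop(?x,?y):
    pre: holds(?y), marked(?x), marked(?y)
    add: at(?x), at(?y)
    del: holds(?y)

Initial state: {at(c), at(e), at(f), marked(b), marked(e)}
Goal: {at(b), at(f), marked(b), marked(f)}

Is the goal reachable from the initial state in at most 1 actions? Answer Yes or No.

1. push(b,f)  →  {at(c), at(e), holds(f), marked(b), marked(e), marked(f)}
2. drop(b,f)  →  {at(b), at(c), at(e), at(f), marked(b), marked(e), marked(f)}
optimal plan length = 2; 2 > 1

No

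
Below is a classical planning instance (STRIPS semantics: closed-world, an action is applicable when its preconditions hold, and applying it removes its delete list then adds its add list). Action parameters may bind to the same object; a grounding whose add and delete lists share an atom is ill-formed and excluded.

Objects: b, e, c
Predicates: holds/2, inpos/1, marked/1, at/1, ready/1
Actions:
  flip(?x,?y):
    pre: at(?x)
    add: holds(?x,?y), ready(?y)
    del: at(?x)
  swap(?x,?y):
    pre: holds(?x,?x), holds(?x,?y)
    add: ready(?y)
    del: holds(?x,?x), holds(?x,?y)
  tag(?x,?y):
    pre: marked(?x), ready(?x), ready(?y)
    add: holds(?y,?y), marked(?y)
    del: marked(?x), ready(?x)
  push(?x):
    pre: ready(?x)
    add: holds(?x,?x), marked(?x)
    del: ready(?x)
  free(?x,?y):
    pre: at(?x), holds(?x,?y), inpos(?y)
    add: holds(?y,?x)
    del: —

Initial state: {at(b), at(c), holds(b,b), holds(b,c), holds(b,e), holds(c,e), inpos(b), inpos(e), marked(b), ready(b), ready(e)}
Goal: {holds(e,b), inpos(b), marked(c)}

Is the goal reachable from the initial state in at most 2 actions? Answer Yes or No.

No

1. flip(c,c)  →  {at(b), holds(b,b), holds(b,c), holds(b,e), holds(c,c), holds(c,e), inpos(b), inpos(e), marked(b), ready(b), ready(c), ready(e)}
2. tag(b,c)  →  {at(b), holds(b,b), holds(b,c), holds(b,e), holds(c,c), holds(c,e), inpos(b), inpos(e), marked(c), ready(c), ready(e)}
3. free(b,e)  →  {at(b), holds(b,b), holds(b,c), holds(b,e), holds(c,c), holds(c,e), holds(e,b), inpos(b), inpos(e), marked(c), ready(c), ready(e)}
optimal plan length = 3; 3 > 2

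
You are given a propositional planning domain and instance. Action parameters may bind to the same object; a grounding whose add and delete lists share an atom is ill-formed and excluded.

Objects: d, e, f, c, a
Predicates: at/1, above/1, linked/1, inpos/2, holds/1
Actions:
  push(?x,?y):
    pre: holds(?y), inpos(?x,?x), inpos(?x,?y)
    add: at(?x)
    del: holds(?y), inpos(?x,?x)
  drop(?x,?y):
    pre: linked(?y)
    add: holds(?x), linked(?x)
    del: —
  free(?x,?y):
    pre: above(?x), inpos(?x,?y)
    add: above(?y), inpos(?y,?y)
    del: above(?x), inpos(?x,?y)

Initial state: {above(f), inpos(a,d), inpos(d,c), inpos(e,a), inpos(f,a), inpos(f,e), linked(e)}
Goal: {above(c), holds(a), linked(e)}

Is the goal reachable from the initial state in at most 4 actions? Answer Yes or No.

Yes

1. drop(a,e)  →  {above(f), holds(a), inpos(a,d), inpos(d,c), inpos(e,a), inpos(f,a), inpos(f,e), linked(a), linked(e)}
2. free(f,a)  →  {above(a), holds(a), inpos(a,a), inpos(a,d), inpos(d,c), inpos(e,a), inpos(f,e), linked(a), linked(e)}
3. free(a,d)  →  {above(d), holds(a), inpos(a,a), inpos(d,c), inpos(d,d), inpos(e,a), inpos(f,e), linked(a), linked(e)}
4. free(d,c)  →  {above(c), holds(a), inpos(a,a), inpos(c,c), inpos(d,d), inpos(e,a), inpos(f,e), linked(a), linked(e)}
optimal plan length = 4; 4 ≤ 4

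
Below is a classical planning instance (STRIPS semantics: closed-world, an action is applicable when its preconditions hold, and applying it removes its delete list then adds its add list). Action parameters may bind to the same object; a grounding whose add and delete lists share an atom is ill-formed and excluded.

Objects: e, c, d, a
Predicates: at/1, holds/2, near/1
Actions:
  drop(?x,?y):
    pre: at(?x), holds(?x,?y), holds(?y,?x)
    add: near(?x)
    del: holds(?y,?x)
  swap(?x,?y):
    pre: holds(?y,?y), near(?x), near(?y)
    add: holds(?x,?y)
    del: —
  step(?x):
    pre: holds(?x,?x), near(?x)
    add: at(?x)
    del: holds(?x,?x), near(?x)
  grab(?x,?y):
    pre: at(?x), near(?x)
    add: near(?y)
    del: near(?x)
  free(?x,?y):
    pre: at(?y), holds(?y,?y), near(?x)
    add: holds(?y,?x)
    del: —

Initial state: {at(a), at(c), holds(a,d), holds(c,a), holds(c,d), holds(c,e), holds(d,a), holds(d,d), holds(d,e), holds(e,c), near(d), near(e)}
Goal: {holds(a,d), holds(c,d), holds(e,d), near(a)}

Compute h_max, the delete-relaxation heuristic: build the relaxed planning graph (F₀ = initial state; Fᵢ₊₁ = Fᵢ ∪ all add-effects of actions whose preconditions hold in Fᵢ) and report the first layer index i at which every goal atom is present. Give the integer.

F0 = init (12 atoms)
F1 = F0 ∪ {at(d), holds(e,d), near(a), near(c)}  (16 atoms)
goal ⊆ F1  ⇒  h_max = 1

1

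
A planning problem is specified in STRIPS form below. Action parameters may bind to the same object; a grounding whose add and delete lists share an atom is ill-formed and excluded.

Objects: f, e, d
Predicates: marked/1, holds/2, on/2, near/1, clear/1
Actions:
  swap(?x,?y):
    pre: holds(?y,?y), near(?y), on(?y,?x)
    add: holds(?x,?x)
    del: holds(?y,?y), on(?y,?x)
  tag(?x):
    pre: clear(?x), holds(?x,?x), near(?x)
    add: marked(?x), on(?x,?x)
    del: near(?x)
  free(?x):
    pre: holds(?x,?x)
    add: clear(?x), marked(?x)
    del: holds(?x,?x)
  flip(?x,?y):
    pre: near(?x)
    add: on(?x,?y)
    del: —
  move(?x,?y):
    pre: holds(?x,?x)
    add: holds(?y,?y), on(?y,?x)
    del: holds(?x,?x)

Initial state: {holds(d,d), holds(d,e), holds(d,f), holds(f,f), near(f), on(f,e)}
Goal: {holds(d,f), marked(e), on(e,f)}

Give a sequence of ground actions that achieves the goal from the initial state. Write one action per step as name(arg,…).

1. move(f,e)  →  {holds(d,d), holds(d,e), holds(d,f), holds(e,e), near(f), on(e,f), on(f,e)}
2. free(e)  →  {clear(e), holds(d,d), holds(d,e), holds(d,f), marked(e), near(f), on(e,f), on(f,e)}

move(f,e); free(e)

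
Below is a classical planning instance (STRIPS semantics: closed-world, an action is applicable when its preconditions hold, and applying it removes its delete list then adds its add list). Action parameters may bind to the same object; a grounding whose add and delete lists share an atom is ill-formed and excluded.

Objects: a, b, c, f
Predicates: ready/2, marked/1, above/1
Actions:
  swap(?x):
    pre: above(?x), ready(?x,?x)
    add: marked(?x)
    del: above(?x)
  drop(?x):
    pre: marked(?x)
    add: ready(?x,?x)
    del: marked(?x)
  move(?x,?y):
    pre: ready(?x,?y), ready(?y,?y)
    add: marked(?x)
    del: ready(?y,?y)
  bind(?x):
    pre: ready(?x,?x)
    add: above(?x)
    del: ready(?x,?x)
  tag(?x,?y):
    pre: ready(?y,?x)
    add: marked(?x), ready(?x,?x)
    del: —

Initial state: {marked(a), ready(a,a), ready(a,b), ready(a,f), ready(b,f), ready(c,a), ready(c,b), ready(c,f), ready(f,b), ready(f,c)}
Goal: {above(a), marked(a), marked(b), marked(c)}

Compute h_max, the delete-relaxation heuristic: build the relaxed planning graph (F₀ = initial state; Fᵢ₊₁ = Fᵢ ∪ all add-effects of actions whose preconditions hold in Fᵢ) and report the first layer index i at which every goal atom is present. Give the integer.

F0 = init (10 atoms)
F1 = F0 ∪ {above(a), marked(b), marked(c), marked(f), ready(b,b), ready(c,c), ready(f,f)}  (17 atoms)
goal ⊆ F1  ⇒  h_max = 1

1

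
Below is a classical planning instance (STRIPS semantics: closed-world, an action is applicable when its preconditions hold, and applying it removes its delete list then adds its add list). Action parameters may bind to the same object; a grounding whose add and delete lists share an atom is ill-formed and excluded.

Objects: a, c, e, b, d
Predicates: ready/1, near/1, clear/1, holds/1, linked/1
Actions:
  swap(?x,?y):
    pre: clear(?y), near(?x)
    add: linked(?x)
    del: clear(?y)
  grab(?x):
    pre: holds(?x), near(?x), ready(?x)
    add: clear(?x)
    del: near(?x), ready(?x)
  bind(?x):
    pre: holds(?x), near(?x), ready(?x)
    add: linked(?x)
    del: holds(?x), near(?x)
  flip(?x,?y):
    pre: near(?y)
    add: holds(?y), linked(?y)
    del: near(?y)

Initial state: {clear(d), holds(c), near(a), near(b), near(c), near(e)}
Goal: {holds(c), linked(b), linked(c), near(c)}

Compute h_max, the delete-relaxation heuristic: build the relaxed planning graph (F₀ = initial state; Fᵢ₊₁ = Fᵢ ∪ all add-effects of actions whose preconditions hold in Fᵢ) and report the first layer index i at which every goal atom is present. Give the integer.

1

F0 = init (6 atoms)
F1 = F0 ∪ {holds(a), holds(b), holds(e), linked(a), linked(b), linked(c), linked(e)}  (13 atoms)
goal ⊆ F1  ⇒  h_max = 1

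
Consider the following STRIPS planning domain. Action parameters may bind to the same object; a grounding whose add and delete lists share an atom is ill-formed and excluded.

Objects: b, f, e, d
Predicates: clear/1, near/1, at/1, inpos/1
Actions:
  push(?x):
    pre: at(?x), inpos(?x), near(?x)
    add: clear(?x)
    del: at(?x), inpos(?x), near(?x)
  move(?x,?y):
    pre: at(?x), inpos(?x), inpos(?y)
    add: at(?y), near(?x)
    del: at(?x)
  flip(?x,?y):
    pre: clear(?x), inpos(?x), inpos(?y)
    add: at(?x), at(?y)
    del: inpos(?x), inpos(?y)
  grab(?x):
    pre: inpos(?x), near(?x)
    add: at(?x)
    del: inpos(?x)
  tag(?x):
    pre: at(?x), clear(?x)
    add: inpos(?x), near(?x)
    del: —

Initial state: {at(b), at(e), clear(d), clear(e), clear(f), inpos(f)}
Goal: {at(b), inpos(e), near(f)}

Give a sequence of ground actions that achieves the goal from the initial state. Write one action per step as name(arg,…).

flip(f,f); tag(f); tag(e)

1. flip(f,f)  →  {at(b), at(e), at(f), clear(d), clear(e), clear(f)}
2. tag(f)  →  {at(b), at(e), at(f), clear(d), clear(e), clear(f), inpos(f), near(f)}
3. tag(e)  →  {at(b), at(e), at(f), clear(d), clear(e), clear(f), inpos(e), inpos(f), near(e), near(f)}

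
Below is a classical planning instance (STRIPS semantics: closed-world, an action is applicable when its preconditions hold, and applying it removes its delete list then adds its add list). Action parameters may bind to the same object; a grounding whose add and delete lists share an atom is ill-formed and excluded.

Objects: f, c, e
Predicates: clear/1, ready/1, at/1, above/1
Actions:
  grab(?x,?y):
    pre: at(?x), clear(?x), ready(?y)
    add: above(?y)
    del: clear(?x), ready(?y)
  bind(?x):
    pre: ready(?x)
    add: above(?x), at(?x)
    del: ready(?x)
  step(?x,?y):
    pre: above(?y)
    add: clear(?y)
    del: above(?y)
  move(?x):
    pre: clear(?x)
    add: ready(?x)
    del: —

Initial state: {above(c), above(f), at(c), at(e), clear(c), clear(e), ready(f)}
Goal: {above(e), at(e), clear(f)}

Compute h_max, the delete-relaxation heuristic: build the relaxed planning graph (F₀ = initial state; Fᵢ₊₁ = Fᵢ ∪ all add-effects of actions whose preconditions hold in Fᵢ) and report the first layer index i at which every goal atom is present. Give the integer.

2

F0 = init (7 atoms)
F1 = F0 ∪ {at(f), clear(f), ready(c), ready(e)}  (11 atoms)
F2 = F1 ∪ {above(e)}  (12 atoms)
goal ⊆ F2  ⇒  h_max = 2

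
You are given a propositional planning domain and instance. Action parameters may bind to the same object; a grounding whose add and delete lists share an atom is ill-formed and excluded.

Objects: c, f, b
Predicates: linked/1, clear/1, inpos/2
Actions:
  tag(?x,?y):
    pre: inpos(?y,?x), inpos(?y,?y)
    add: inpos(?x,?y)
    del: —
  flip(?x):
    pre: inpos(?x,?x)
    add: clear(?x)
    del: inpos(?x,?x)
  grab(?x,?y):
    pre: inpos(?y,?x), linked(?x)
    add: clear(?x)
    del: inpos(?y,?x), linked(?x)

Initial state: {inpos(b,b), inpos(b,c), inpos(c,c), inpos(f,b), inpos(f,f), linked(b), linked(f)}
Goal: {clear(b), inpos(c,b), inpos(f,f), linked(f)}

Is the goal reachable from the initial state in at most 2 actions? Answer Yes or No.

1. tag(c,b)  →  {inpos(b,b), inpos(b,c), inpos(c,b), inpos(c,c), inpos(f,b), inpos(f,f), linked(b), linked(f)}
2. flip(b)  →  {clear(b), inpos(b,c), inpos(c,b), inpos(c,c), inpos(f,b), inpos(f,f), linked(b), linked(f)}
optimal plan length = 2; 2 ≤ 2

Yes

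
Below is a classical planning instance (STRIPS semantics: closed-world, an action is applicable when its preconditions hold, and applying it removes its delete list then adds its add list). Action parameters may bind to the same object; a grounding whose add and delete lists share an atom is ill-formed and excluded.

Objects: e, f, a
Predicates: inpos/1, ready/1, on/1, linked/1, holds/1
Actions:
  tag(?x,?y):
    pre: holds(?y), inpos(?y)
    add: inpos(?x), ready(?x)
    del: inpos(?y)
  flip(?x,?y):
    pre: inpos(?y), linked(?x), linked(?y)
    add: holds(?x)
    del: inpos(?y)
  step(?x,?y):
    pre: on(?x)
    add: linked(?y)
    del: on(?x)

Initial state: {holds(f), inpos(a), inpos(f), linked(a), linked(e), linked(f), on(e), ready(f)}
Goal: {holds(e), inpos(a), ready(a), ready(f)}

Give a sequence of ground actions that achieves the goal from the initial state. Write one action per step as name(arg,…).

flip(e,a); tag(a,f)

1. flip(e,a)  →  {holds(e), holds(f), inpos(f), linked(a), linked(e), linked(f), on(e), ready(f)}
2. tag(a,f)  →  {holds(e), holds(f), inpos(a), linked(a), linked(e), linked(f), on(e), ready(a), ready(f)}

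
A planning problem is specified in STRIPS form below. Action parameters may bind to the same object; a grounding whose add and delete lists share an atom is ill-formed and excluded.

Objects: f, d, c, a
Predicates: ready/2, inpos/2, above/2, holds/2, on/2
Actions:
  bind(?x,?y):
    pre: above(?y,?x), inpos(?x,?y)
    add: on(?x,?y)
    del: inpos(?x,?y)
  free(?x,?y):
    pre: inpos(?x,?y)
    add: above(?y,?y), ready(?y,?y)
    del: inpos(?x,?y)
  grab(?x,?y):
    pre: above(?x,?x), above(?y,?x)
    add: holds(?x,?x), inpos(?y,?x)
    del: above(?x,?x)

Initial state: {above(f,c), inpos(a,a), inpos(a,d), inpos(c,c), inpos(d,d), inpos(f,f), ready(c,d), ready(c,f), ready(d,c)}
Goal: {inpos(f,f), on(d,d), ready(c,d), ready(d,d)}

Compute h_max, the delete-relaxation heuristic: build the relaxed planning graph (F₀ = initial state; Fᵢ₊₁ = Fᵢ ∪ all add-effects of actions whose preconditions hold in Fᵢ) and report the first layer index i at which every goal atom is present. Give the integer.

F0 = init (9 atoms)
F1 = F0 ∪ {above(a,a), above(c,c), above(d,d), above(f,f), ready(a,a), ready(c,c), ready(d,d), ready(f,f)}  (17 atoms)
F2 = F1 ∪ {holds(a,a), holds(c,c), holds(d,d), holds(f,f), inpos(f,c), on(a,a), on(c,c), on(d,d), on(f,f)}  (26 atoms)
goal ⊆ F2  ⇒  h_max = 2

2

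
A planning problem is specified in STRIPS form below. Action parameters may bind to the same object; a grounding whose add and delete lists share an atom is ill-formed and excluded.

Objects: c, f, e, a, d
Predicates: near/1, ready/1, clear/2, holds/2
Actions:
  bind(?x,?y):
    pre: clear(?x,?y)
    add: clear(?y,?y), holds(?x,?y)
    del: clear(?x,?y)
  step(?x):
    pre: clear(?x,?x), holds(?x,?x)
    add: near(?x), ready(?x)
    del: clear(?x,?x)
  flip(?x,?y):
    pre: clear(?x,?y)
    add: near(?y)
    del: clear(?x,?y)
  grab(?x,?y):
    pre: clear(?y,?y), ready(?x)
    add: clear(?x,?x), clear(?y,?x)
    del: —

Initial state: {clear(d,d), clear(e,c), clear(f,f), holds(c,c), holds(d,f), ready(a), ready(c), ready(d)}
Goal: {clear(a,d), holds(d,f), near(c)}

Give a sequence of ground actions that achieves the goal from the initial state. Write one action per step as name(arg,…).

flip(e,c); grab(a,f); grab(d,a)

1. flip(e,c)  →  {clear(d,d), clear(f,f), holds(c,c), holds(d,f), near(c), ready(a), ready(c), ready(d)}
2. grab(a,f)  →  {clear(a,a), clear(d,d), clear(f,a), clear(f,f), holds(c,c), holds(d,f), near(c), ready(a), ready(c), ready(d)}
3. grab(d,a)  →  {clear(a,a), clear(a,d), clear(d,d), clear(f,a), clear(f,f), holds(c,c), holds(d,f), near(c), ready(a), ready(c), ready(d)}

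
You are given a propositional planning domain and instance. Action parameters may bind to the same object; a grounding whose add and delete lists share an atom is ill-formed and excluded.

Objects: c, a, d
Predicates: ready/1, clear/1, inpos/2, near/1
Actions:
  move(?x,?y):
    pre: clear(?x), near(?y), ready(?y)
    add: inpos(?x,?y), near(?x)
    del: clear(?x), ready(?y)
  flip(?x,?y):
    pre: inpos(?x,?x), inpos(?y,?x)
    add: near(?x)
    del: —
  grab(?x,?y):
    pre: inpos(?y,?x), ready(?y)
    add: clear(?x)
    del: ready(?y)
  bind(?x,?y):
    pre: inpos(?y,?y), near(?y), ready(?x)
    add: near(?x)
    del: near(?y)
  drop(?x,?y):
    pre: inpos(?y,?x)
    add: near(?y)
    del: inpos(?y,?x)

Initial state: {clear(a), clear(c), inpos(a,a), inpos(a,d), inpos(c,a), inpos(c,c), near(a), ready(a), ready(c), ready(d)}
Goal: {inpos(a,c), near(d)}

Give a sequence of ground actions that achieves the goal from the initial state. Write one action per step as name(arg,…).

1. move(c,a)  →  {clear(a), inpos(a,a), inpos(a,d), inpos(c,a), inpos(c,c), near(a), near(c), ready(c), ready(d)}
2. move(a,c)  →  {inpos(a,a), inpos(a,c), inpos(a,d), inpos(c,a), inpos(c,c), near(a), near(c), ready(d)}
3. bind(d,c)  →  {inpos(a,a), inpos(a,c), inpos(a,d), inpos(c,a), inpos(c,c), near(a), near(d), ready(d)}

move(c,a); move(a,c); bind(d,c)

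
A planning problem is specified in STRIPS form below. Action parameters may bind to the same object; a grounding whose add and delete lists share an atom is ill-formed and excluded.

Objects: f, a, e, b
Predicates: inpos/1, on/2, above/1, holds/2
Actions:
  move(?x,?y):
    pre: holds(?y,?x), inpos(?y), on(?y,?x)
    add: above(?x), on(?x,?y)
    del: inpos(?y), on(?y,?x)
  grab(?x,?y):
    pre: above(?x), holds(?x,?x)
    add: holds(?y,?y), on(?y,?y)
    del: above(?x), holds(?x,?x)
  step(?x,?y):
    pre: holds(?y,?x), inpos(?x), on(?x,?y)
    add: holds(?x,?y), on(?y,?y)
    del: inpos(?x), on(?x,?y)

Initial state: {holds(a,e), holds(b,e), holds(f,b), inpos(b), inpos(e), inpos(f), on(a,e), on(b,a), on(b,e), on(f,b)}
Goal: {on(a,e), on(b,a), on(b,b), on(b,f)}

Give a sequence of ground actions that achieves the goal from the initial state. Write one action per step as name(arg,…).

move(e,b); move(b,f); step(e,b)

1. move(e,b)  →  {above(e), holds(a,e), holds(b,e), holds(f,b), inpos(e), inpos(f), on(a,e), on(b,a), on(e,b), on(f,b)}
2. move(b,f)  →  {above(b), above(e), holds(a,e), holds(b,e), holds(f,b), inpos(e), on(a,e), on(b,a), on(b,f), on(e,b)}
3. step(e,b)  →  {above(b), above(e), holds(a,e), holds(b,e), holds(e,b), holds(f,b), on(a,e), on(b,a), on(b,b), on(b,f)}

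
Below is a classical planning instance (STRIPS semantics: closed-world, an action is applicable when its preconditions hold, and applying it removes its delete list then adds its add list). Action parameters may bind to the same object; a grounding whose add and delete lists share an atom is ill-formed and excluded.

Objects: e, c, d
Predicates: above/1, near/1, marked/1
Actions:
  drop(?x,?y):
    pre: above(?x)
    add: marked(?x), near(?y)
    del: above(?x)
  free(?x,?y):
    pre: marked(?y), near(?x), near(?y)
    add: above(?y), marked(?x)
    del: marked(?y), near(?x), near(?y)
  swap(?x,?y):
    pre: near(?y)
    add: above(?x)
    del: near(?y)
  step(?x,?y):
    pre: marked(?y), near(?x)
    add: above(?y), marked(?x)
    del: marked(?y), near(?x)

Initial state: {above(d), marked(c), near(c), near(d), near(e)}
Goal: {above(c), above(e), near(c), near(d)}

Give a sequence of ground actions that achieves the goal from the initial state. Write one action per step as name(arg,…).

swap(e,e); drop(d,e); swap(c,e)

1. swap(e,e)  →  {above(d), above(e), marked(c), near(c), near(d)}
2. drop(d,e)  →  {above(e), marked(c), marked(d), near(c), near(d), near(e)}
3. swap(c,e)  →  {above(c), above(e), marked(c), marked(d), near(c), near(d)}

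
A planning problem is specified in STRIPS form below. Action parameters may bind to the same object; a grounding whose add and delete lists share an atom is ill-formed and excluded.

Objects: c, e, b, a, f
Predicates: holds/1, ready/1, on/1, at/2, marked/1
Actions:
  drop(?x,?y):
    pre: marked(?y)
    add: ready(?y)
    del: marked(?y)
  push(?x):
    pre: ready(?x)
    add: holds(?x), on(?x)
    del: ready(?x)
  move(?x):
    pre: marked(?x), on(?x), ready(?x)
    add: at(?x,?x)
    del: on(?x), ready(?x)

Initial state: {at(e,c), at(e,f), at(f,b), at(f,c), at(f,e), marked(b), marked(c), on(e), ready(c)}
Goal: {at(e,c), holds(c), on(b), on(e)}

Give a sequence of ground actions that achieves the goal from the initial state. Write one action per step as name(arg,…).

1. drop(c,b)  →  {at(e,c), at(e,f), at(f,b), at(f,c), at(f,e), marked(c), on(e), ready(b), ready(c)}
2. push(c)  →  {at(e,c), at(e,f), at(f,b), at(f,c), at(f,e), holds(c), marked(c), on(c), on(e), ready(b)}
3. push(b)  →  {at(e,c), at(e,f), at(f,b), at(f,c), at(f,e), holds(b), holds(c), marked(c), on(b), on(c), on(e)}

drop(c,b); push(c); push(b)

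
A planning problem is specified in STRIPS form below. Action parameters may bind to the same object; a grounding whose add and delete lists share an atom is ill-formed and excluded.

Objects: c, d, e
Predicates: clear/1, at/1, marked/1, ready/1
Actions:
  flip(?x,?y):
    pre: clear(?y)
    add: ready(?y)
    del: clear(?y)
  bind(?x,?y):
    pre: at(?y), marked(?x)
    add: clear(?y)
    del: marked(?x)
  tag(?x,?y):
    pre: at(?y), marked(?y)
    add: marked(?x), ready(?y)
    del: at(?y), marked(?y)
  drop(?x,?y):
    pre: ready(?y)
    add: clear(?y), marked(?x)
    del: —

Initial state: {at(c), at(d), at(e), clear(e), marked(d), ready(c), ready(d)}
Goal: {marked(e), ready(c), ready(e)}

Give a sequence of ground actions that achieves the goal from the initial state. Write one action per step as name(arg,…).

1. flip(c,e)  →  {at(c), at(d), at(e), marked(d), ready(c), ready(d), ready(e)}
2. tag(e,d)  →  {at(c), at(e), marked(e), ready(c), ready(d), ready(e)}

flip(c,e); tag(e,d)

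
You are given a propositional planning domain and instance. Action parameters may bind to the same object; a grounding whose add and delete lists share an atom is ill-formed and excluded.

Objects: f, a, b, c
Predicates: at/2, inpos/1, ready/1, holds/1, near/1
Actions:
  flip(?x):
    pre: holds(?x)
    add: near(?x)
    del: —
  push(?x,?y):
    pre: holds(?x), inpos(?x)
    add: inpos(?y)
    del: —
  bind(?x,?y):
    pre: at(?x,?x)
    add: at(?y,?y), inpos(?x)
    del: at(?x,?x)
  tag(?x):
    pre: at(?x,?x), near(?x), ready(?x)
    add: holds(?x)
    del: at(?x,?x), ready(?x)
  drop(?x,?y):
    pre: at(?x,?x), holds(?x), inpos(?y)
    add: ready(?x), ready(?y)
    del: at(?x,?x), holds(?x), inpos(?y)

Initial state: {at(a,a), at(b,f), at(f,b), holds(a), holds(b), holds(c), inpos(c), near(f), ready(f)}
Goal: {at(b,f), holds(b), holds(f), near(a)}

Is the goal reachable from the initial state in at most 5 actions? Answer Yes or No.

Yes

1. flip(a)  →  {at(a,a), at(b,f), at(f,b), holds(a), holds(b), holds(c), inpos(c), near(a), near(f), ready(f)}
2. bind(a,f)  →  {at(b,f), at(f,b), at(f,f), holds(a), holds(b), holds(c), inpos(a), inpos(c), near(a), near(f), ready(f)}
3. tag(f)  →  {at(b,f), at(f,b), holds(a), holds(b), holds(c), holds(f), inpos(a), inpos(c), near(a), near(f)}
optimal plan length = 3; 3 ≤ 5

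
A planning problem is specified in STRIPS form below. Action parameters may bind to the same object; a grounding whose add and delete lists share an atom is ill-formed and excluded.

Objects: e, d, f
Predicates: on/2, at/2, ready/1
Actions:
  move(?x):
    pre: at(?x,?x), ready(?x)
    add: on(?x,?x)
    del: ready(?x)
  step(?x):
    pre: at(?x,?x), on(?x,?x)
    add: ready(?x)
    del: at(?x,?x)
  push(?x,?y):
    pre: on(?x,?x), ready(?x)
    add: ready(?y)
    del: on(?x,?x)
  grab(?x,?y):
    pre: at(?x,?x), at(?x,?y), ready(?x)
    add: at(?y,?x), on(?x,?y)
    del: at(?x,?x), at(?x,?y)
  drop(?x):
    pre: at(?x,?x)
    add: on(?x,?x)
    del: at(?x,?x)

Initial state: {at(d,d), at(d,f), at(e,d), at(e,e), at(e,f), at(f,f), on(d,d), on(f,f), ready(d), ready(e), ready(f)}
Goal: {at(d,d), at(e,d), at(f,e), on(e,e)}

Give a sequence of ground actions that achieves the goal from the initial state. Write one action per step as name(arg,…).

1. move(e)  →  {at(d,d), at(d,f), at(e,d), at(e,e), at(e,f), at(f,f), on(d,d), on(e,e), on(f,f), ready(d), ready(f)}
2. push(d,e)  →  {at(d,d), at(d,f), at(e,d), at(e,e), at(e,f), at(f,f), on(e,e), on(f,f), ready(d), ready(e), ready(f)}
3. grab(e,f)  →  {at(d,d), at(d,f), at(e,d), at(f,e), at(f,f), on(e,e), on(e,f), on(f,f), ready(d), ready(e), ready(f)}

move(e); push(d,e); grab(e,f)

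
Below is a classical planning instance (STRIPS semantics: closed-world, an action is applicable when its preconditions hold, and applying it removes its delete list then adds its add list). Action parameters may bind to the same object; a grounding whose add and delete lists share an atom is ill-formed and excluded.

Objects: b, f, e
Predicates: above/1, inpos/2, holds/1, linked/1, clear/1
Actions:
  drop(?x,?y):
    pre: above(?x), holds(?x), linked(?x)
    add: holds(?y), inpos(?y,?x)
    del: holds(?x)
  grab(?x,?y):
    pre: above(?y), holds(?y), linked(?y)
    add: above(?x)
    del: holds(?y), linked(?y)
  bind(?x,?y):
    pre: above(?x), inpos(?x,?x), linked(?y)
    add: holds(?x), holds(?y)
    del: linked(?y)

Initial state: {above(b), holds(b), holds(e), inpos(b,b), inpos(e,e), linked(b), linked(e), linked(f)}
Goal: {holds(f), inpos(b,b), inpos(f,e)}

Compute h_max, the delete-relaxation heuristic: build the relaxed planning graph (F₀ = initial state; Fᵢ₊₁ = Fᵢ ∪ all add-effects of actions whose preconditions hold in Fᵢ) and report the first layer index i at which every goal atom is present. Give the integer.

F0 = init (8 atoms)
F1 = F0 ∪ {above(e), above(f), holds(f), inpos(e,b), inpos(f,b)}  (13 atoms)
F2 = F1 ∪ {inpos(b,e), inpos(b,f), inpos(e,f), inpos(f,e)}  (17 atoms)
goal ⊆ F2  ⇒  h_max = 2

2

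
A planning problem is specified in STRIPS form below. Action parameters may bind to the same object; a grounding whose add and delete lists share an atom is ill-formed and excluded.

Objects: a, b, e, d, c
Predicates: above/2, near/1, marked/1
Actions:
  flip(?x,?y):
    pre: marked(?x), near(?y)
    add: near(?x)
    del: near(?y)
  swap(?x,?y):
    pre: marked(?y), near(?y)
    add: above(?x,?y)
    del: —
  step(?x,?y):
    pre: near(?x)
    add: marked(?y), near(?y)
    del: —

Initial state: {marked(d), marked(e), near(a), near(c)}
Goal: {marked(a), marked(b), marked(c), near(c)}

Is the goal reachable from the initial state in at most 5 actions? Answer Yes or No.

Yes

1. step(a,a)  →  {marked(a), marked(d), marked(e), near(a), near(c)}
2. step(a,b)  →  {marked(a), marked(b), marked(d), marked(e), near(a), near(b), near(c)}
3. step(a,c)  →  {marked(a), marked(b), marked(c), marked(d), marked(e), near(a), near(b), near(c)}
optimal plan length = 3; 3 ≤ 5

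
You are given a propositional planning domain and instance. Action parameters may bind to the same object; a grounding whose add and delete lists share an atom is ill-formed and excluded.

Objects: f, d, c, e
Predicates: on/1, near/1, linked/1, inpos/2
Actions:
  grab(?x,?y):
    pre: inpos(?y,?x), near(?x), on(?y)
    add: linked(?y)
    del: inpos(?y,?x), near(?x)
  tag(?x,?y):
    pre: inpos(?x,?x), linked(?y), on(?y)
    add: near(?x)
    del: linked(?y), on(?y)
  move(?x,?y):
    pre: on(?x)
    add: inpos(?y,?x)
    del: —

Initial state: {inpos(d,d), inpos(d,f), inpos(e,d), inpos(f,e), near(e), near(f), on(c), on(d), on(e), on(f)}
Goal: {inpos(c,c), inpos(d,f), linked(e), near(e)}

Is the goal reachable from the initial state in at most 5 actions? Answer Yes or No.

Yes

1. move(f,e)  →  {inpos(d,d), inpos(d,f), inpos(e,d), inpos(e,f), inpos(f,e), near(e), near(f), on(c), on(d), on(e), on(f)}
2. grab(f,e)  →  {inpos(d,d), inpos(d,f), inpos(e,d), inpos(f,e), linked(e), near(e), on(c), on(d), on(e), on(f)}
3. move(c,c)  →  {inpos(c,c), inpos(d,d), inpos(d,f), inpos(e,d), inpos(f,e), linked(e), near(e), on(c), on(d), on(e), on(f)}
optimal plan length = 3; 3 ≤ 5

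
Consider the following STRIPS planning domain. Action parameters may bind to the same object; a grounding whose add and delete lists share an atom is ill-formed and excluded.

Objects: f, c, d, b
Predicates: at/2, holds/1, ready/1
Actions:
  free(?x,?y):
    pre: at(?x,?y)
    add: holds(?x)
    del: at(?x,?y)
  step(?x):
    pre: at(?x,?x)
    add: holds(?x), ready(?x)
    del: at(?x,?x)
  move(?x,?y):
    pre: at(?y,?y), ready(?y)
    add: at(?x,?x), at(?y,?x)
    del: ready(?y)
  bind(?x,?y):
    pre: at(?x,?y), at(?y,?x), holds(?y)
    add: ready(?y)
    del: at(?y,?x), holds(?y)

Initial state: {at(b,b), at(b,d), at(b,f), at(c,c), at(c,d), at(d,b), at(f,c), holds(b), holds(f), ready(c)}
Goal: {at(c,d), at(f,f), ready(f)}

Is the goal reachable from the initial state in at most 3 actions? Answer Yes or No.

Yes

1. move(f,c)  →  {at(b,b), at(b,d), at(b,f), at(c,c), at(c,d), at(c,f), at(d,b), at(f,c), at(f,f), holds(b), holds(f)}
2. bind(c,f)  →  {at(b,b), at(b,d), at(b,f), at(c,c), at(c,d), at(c,f), at(d,b), at(f,f), holds(b), ready(f)}
optimal plan length = 2; 2 ≤ 3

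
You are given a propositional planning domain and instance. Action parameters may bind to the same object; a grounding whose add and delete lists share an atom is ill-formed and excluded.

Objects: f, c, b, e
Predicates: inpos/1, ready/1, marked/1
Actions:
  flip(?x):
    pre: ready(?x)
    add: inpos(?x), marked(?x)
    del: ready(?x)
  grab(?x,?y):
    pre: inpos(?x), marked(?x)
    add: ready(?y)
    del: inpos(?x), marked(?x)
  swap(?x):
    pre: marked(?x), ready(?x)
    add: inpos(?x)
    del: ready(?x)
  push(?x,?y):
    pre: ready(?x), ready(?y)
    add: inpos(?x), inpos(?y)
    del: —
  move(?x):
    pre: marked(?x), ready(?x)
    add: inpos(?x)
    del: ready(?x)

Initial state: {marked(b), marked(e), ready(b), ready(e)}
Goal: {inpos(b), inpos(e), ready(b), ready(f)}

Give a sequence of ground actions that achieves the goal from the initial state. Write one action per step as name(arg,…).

1. push(b,b)  →  {inpos(b), marked(b), marked(e), ready(b), ready(e)}
2. grab(b,f)  →  {marked(e), ready(b), ready(e), ready(f)}
3. push(b,e)  →  {inpos(b), inpos(e), marked(e), ready(b), ready(e), ready(f)}

push(b,b); grab(b,f); push(b,e)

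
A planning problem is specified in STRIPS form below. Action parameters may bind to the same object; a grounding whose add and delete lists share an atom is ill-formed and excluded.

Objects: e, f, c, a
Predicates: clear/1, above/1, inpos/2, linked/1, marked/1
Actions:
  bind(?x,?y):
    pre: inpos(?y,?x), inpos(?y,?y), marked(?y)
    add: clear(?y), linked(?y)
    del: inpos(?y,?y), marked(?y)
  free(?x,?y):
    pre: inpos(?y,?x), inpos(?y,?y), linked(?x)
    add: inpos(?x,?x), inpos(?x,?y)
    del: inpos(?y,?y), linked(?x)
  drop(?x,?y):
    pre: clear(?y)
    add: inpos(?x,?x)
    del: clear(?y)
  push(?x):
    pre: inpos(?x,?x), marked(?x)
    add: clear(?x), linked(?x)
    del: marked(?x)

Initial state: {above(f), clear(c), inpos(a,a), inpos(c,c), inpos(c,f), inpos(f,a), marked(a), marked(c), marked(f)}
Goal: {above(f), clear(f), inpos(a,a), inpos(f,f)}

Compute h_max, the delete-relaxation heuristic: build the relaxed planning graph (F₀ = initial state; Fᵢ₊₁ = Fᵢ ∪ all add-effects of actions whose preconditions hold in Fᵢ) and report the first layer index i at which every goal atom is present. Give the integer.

F0 = init (9 atoms)
F1 = F0 ∪ {clear(a), inpos(e,e), inpos(f,f), linked(a), linked(c)}  (14 atoms)
F2 = F1 ∪ {clear(f), inpos(a,f), linked(f)}  (17 atoms)
goal ⊆ F2  ⇒  h_max = 2

2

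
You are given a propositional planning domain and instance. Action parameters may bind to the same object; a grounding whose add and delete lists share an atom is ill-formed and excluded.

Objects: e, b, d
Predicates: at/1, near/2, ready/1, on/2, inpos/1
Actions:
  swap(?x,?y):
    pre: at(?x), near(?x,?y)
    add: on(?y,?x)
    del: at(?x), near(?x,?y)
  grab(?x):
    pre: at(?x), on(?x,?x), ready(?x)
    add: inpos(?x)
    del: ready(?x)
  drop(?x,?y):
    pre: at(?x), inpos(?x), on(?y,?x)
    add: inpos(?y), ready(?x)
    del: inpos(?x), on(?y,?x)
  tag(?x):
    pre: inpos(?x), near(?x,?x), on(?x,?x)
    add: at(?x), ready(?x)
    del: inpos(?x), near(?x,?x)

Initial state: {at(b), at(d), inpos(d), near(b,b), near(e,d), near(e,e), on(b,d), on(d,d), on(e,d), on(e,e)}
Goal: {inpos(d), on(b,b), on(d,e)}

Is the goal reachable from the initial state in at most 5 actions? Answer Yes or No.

Yes

1. swap(b,b)  →  {at(d), inpos(d), near(e,d), near(e,e), on(b,b), on(b,d), on(d,d), on(e,d), on(e,e)}
2. drop(d,e)  →  {at(d), inpos(e), near(e,d), near(e,e), on(b,b), on(b,d), on(d,d), on(e,e), ready(d)}
3. grab(d)  →  {at(d), inpos(d), inpos(e), near(e,d), near(e,e), on(b,b), on(b,d), on(d,d), on(e,e)}
4. tag(e)  →  {at(d), at(e), inpos(d), near(e,d), on(b,b), on(b,d), on(d,d), on(e,e), ready(e)}
5. swap(e,d)  →  {at(d), inpos(d), on(b,b), on(b,d), on(d,d), on(d,e), on(e,e), ready(e)}
optimal plan length = 5; 5 ≤ 5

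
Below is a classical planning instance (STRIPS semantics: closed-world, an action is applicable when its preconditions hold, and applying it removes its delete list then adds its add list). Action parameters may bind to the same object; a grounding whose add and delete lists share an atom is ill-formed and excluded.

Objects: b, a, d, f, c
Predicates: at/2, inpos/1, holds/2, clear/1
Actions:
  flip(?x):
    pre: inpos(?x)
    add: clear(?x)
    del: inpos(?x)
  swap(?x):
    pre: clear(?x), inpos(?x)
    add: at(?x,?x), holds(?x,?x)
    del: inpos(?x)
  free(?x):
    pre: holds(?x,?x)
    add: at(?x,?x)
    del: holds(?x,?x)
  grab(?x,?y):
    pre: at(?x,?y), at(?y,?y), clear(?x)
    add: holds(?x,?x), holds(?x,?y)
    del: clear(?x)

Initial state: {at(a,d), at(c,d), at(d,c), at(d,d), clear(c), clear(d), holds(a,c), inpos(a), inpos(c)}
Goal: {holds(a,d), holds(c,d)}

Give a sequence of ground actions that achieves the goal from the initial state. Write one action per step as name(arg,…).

1. flip(a)  →  {at(a,d), at(c,d), at(d,c), at(d,d), clear(a), clear(c), clear(d), holds(a,c), inpos(c)}
2. grab(a,d)  →  {at(a,d), at(c,d), at(d,c), at(d,d), clear(c), clear(d), holds(a,a), holds(a,c), holds(a,d), inpos(c)}
3. grab(c,d)  →  {at(a,d), at(c,d), at(d,c), at(d,d), clear(d), holds(a,a), holds(a,c), holds(a,d), holds(c,c), holds(c,d), inpos(c)}

flip(a); grab(a,d); grab(c,d)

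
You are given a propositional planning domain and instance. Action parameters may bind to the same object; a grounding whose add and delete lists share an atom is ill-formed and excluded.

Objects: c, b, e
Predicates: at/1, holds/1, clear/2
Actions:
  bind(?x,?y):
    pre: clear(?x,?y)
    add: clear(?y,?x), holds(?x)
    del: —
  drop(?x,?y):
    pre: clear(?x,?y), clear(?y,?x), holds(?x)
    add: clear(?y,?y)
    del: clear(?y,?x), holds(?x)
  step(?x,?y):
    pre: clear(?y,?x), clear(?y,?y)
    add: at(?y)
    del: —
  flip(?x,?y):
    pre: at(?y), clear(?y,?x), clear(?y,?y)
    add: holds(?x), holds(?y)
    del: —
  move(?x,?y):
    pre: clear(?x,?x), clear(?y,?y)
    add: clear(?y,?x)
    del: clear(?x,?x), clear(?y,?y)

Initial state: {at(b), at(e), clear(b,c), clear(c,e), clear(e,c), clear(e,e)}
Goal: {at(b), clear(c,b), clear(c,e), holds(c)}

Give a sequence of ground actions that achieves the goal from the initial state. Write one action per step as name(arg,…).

bind(c,e); bind(b,c)

1. bind(c,e)  →  {at(b), at(e), clear(b,c), clear(c,e), clear(e,c), clear(e,e), holds(c)}
2. bind(b,c)  →  {at(b), at(e), clear(b,c), clear(c,b), clear(c,e), clear(e,c), clear(e,e), holds(b), holds(c)}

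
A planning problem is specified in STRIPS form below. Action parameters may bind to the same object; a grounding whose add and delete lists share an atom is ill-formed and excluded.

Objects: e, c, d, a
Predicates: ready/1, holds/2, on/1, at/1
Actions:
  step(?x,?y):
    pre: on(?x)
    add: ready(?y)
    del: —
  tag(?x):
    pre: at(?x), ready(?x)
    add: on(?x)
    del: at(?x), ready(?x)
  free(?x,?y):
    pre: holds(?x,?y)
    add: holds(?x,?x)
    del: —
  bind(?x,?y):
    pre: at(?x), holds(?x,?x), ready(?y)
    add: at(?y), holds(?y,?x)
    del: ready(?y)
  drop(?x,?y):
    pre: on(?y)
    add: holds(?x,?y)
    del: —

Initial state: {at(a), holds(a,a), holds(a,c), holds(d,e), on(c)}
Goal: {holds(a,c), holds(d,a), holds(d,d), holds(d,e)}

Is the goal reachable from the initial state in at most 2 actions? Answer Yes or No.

No

1. step(c,d)  →  {at(a), holds(a,a), holds(a,c), holds(d,e), on(c), ready(d)}
2. free(d,e)  →  {at(a), holds(a,a), holds(a,c), holds(d,d), holds(d,e), on(c), ready(d)}
3. bind(a,d)  →  {at(a), at(d), holds(a,a), holds(a,c), holds(d,a), holds(d,d), holds(d,e), on(c)}
optimal plan length = 3; 3 > 2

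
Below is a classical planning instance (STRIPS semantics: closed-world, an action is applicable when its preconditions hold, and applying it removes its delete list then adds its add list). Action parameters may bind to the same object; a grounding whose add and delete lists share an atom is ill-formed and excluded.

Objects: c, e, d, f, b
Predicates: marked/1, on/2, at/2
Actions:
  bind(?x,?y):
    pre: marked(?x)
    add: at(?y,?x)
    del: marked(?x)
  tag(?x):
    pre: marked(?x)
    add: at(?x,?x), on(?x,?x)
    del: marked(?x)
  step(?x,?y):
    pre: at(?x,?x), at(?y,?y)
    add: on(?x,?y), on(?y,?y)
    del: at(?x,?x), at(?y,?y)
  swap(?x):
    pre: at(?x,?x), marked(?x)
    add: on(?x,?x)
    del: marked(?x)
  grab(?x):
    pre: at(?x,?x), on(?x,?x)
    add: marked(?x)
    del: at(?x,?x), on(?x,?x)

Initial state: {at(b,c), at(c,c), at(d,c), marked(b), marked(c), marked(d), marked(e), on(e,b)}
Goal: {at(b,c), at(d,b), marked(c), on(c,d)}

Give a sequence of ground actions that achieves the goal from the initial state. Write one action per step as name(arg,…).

bind(d,d); bind(b,d); step(c,d)

1. bind(d,d)  →  {at(b,c), at(c,c), at(d,c), at(d,d), marked(b), marked(c), marked(e), on(e,b)}
2. bind(b,d)  →  {at(b,c), at(c,c), at(d,b), at(d,c), at(d,d), marked(c), marked(e), on(e,b)}
3. step(c,d)  →  {at(b,c), at(d,b), at(d,c), marked(c), marked(e), on(c,d), on(d,d), on(e,b)}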